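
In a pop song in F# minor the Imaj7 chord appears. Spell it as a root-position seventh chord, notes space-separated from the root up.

Imaj7 is built on scale degree 1, which is F# in both F# minor and its parallel. Building the major-seventh chord from the parallel major on F#: F#–A#–C#–E#.

F# A# C# E#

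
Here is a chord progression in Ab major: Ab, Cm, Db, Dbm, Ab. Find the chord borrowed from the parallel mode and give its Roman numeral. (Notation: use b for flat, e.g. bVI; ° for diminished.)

Ab major has the diatonic set Ab, Bbm, Cm, Db, Eb, Fm, Gdim. Ab, Cm and Db are all diatonic. Dbm (Db–Fb–Ab) is not: scale degree 4 in Ab major carries Db (IV). In Ab minor the chord on that degree is Dbm, so here it functions as iv, borrowed from the parallel minor.

iv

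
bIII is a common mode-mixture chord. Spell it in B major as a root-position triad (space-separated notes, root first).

Scale degree 3 in B major is D#. bIII uses the lowered form, D, taken from B minor. Building the major chord from the parallel minor on D: D–F#–A.

D F# A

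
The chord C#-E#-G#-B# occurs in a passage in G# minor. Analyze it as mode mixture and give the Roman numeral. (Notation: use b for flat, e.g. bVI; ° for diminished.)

IVmaj7

The root C# is the diatonic 4th degree of G# minor; the borrowing shows in the chord quality. The diatonic chord on degree 4 would be C#m (iv), but C#–E#–G#–B# is the major-seventh chord from G# major. As a borrowed chord it is labeled IVmaj7.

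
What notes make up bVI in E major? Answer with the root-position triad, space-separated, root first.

C E G

bVI is built on the lowered scale degree 6. In E major degree 6 is C#; lowered it becomes C. In E minor the chord on C is C–E–G.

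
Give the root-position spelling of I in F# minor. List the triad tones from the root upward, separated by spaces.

I is built on scale degree 1, which is F# in both F# minor and its parallel. Stacking thirds in F# major on F# gives F#–A#–C#.

F# A# C#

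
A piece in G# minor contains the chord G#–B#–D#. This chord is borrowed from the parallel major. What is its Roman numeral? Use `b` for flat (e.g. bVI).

I

The root G# is the diatonic 1st degree of G# minor; the borrowing shows in the chord quality. Diatonically G# minor has G#m (i) on that degree; G#–B#–D# is instead the major chord native to G# major, so it takes the label I.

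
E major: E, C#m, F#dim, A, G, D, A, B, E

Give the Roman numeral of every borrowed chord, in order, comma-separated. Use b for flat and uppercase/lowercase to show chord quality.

ii°, bIII, bVII

The diatonic triads in E major are E, F#m, G#m, A, B, C#m, D#dim. Of the given chords, E, C#m, A and B are diatonic. F#dim (F#–A–C) doesn't fit — on degree 2 E major would have F#m (ii). F#dim is the degree-2 chord of E minor, so it is the borrowed ii°. But G (G–B–D) is foreign: the diatonic iii on degree 3 is G#m, whereas G comes from E minor. It is labeled bIII. D (D–F#–A) doesn't fit — on degree 7 E major would have D#dim (vii°). D is the degree-7 chord of E minor, so it is the borrowed bVII.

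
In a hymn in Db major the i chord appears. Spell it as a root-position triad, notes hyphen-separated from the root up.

Db-Fb-Ab

i is built on scale degree 1, which is Db in both Db major and its parallel. Building the minor chord from the parallel minor on Db: Db–Fb–Ab.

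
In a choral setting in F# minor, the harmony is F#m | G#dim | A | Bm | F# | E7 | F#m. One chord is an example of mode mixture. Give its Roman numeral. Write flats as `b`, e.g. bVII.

F# minor has the diatonic set F#m, G#dim, A, Bm, C#, D, E (with V from harmonic minor). F#m, G#dim, A, Bm and E7 all belong to that set. F# (F#–A#–C#) is not: scale degree 1 in F# minor carries F#m (i). In F# major the chord on that degree is F#, so here it functions as I, borrowed from the parallel major.

I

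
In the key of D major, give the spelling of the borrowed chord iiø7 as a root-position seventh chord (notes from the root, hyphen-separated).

E-G-Bb-D

iiø7 is built on scale degree 2, which is E in both D major and its parallel. In D minor the chord on E is E–G–Bb–D.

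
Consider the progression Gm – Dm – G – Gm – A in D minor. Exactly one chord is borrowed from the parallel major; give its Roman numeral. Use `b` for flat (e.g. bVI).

The diatonic triads in D minor (with V from harmonic minor) are Dm, Edim, F, Gm, A, Bb, C. Of the given chords, Gm, Dm and A are diatonic. G (G–B–D) is not: scale degree 4 in D minor carries Gm (iv). In D major the chord on that degree is G, so here it functions as IV, borrowed from the parallel major.

IV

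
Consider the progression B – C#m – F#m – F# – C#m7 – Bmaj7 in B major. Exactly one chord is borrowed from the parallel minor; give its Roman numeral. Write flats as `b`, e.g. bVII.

v

The diatonic triads in B major are B, C#m, D#m, E, F#, G#m, A#dim. B, C#m, F#, C#m7 and Bmaj7 are all diatonic. But F#m (F#–A–C#) is foreign: the diatonic V on degree 5 is F#, whereas F#m comes from B minor. It is labeled v.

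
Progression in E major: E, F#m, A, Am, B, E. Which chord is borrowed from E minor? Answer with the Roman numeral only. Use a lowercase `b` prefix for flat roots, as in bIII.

E major has the diatonic set E, F#m, G#m, A, B, C#m, D#dim. Of the given chords, E, F#m, A and B are diatonic. Am (A–C–E) doesn't fit — on degree 4 E major would have A (IV). Am is the degree-4 chord of E minor, so it is the borrowed iv.

iv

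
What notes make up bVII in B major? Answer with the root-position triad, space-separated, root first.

A C# E

bVII is built on the lowered scale degree 7. In B major degree 7 is A#; lowered it becomes A. Stacking thirds in B minor on A gives A–C#–E.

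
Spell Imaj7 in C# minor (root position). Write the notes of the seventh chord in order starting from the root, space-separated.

The root, C#, is scale degree 1 — the same note in C# minor and C# major; only the chord quality changes. In C# major the chord on C# is C#–E#–G#–B#.

C# E# G# B#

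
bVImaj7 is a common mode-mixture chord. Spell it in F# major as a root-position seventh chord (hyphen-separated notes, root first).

bVImaj7 is built on the lowered scale degree 6. In F# major degree 6 is D#; lowered it becomes D. Stacking thirds in F# minor on D gives D–F#–A–C#.

D-F#-A-C#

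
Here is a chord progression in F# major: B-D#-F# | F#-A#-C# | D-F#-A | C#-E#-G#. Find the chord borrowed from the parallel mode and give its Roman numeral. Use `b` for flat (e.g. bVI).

F# major has the diatonic set F#, G#m, A#m, B, C#, D#m, E#dim. Of the given chords, B–D#–F# = B, F#–A#–C# = F# and C#–E#–G# = C# are diatonic. D–F#–A doesn't fit — on degree 6 F# major would have D#m (vi). D is the degree-6 chord of F# minor, so it is the borrowed bVI.

bVI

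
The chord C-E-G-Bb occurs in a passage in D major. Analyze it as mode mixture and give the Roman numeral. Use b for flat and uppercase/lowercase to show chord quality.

In D major scale degree 7 is C#; C is its lowered form, from D minor. C–E–G–Bb is a dominant-seventh chord — the form found in D minor, not the diatonic vii° (C#dim). Borrowed into D major it is written bVII7.

bVII7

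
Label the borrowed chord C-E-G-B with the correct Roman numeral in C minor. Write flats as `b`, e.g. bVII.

Imaj7

C is scale degree 1 in C minor. The diatonic chord on degree 1 would be Cm (i), but C–E–G–B is the major-seventh chord from C major. As a borrowed chord it is labeled Imaj7.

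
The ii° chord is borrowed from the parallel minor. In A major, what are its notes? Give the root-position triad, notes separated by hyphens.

The root, B, is scale degree 2 — the same note in A major and A minor; only the chord quality changes. Building the diminished chord from the parallel minor on B: B–D–F.

B-D-F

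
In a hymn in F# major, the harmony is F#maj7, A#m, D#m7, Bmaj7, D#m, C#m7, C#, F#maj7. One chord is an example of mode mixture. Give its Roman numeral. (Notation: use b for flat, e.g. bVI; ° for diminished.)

The diatonic triads in F# major are F#, G#m, A#m, B, C#, D#m, E#dim. F#maj7, A#m, D#m7, Bmaj7, D#m and C# are all diatonic. C#m7 (C#–E–G#–B) doesn't fit — on degree 5 F# major would have C# (V). C#m7 is the degree-5 chord of F# minor, so it is the borrowed v7.

v7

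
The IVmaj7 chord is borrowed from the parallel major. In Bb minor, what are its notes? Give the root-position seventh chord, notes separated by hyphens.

Eb-G-Bb-D

IVmaj7 is built on scale degree 4, which is Eb in both Bb minor and its parallel. Building the major-seventh chord from the parallel major on Eb: Eb–G–Bb–D.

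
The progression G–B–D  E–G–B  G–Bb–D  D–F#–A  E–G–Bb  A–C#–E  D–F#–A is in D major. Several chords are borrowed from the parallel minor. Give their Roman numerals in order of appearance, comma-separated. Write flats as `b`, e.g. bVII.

iv, ii°

D major has the diatonic set D, Em, F#m, G, A, Bm, C#dim. G–B–D = G, E–G–B = Em, D–F#–A = D and A–C#–E = A all belong to that set. G–Bb–D doesn't fit — on degree 4 D major would have G (IV). Gm is the degree-4 chord of D minor, so it is the borrowed iv. E–G–Bb is not: scale degree 2 in D major carries Em (ii). In D minor the chord on that degree is Edim, so here it functions as ii°, borrowed from the parallel minor.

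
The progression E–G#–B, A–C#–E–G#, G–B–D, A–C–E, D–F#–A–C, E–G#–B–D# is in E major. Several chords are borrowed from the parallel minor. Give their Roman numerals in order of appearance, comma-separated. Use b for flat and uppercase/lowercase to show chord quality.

E major has the diatonic set E, F#m, G#m, A, B, C#m, D#dim. E–G#–B = E, A–C#–E–G# = Amaj7 and E–G#–B–D# = Emaj7 all belong to that set. G–B–D doesn't fit — on degree 3 E major would have G#m (iii). G is the degree-3 chord of E minor, so it is the borrowed bIII. A–C–E doesn't fit — on degree 4 E major would have A (IV). Am is the degree-4 chord of E minor, so it is the borrowed iv. But D–F#–A–C is foreign: the diatonic vii° on degree 7 is D#dim, whereas D7 comes from E minor. It is labeled bVII7.

bIII, iv, bVII7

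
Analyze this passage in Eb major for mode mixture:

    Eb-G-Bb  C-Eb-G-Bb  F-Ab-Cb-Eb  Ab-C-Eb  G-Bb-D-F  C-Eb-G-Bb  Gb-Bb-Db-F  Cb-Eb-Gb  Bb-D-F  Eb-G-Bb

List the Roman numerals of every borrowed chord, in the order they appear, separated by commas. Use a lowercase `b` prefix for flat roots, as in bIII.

In Eb major the diatonic chords are Eb, Fm, Gm, Ab, Bb, Cm, Ddim. Eb–G–Bb = Eb, C–Eb–G–Bb = Cm7, Ab–C–Eb = Ab, G–Bb–D–F = Gm7 and Bb–D–F = Bb are all diatonic. But F–Ab–Cb–Eb is foreign: the diatonic ii on degree 2 is Fm, whereas Fm7b5 comes from Eb minor. It is labeled iiø7. But Gb–Bb–Db–F is foreign: the diatonic iii on degree 3 is Gm, whereas Gbmaj7 comes from Eb minor. It is labeled bIIImaj7. Cb–Eb–Gb doesn't fit — on degree 6 Eb major would have Cm (vi). Cb is the degree-6 chord of Eb minor, so it is the borrowed bVI.

iiø7, bIIImaj7, bVI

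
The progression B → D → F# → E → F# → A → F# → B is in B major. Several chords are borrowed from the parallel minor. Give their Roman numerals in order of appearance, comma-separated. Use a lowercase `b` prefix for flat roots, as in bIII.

The diatonic triads in B major are B, C#m, D#m, E, F#, G#m, A#dim. B, F# and E are all diatonic. But D (D–F#–A) is foreign: the diatonic iii on degree 3 is D#m, whereas D comes from B minor. It is labeled bIII. A (A–C#–E) is not: scale degree 7 in B major carries A#dim (vii°). In B minor the chord on that degree is A, so here it functions as bVII, borrowed from the parallel minor.

bIII, bVII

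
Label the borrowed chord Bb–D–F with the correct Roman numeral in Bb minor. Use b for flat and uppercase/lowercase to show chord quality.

I

Bb is scale degree 1 in Bb minor. Bb–D–F is a major chord — the form found in Bb major, not the diatonic i (Bbm). Borrowed into Bb minor it is written I.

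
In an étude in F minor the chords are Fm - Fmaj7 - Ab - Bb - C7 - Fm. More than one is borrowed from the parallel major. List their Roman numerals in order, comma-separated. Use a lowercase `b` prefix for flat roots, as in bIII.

F minor has the diatonic set Fm, Gdim, Ab, Bbm, C, Db, Eb (with V from harmonic minor). Fm, Ab and C7 all belong to that set. Fmaj7 (F–A–C–E) doesn't fit — on degree 1 F minor would have Fm (i). Fmaj7 is the degree-1 chord of F major, so it is the borrowed Imaj7. Bb (Bb–D–F) doesn't fit — on degree 4 F minor would have Bbm (iv). Bb is the degree-4 chord of F major, so it is the borrowed IV.

Imaj7, IV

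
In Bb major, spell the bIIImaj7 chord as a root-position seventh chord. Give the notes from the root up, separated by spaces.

Db F Ab C

The root of bIIImaj7 is the lowered 3rd degree: D becomes Db. Stacking thirds in Bb minor on Db gives Db–F–Ab–C.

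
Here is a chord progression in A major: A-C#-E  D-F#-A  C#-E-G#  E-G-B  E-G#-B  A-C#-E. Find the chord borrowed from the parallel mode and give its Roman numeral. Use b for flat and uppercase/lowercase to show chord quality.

v

In A major the diatonic chords are A, Bm, C#m, D, E, F#m, G#dim. Of the given chords, A–C#–E = A, D–F#–A = D, C#–E–G# = C#m and E–G#–B = E are diatonic. But E–G–B is foreign: the diatonic V on degree 5 is E, whereas Em comes from A minor. It is labeled v.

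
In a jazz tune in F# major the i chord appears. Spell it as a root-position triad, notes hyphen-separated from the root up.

i is built on scale degree 1, which is F# in both F# major and its parallel. Stacking thirds in F# minor on F# gives F#–A–C#.

F#-A-C#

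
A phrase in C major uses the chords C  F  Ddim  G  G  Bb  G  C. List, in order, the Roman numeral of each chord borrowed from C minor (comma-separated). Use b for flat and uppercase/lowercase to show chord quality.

ii°, bVII

In C major the diatonic chords are C, Dm, Em, F, G, Am, Bdim. Of the given chords, C, F and G are diatonic. Ddim (D–F–Ab) doesn't fit — on degree 2 C major would have Dm (ii). Ddim is the degree-2 chord of C minor, so it is the borrowed ii°. Bb (Bb–D–F) is not: scale degree 7 in C major carries Bdim (vii°). In C minor the chord on that degree is Bb, so here it functions as bVII, borrowed from the parallel minor.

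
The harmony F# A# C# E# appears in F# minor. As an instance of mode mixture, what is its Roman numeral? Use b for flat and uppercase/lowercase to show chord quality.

The root F# is the diatonic 1st degree of F# minor; the borrowing shows in the chord quality. Diatonically F# minor has F#m (i) on that degree; F#–A#–C#–E# is instead the major-seventh chord native to F# major, so it takes the label Imaj7.

Imaj7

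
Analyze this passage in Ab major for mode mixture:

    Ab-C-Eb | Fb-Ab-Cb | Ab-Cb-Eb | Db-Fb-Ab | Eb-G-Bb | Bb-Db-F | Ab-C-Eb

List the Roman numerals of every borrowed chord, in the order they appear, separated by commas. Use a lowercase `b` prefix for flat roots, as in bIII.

Ab major has the diatonic set Ab, Bbm, Cm, Db, Eb, Fm, Gdim. Of the given chords, Ab–C–Eb = Ab, Eb–G–Bb = Eb and Bb–Db–F = Bbm are diatonic. But Fb–Ab–Cb is foreign: the diatonic vi on degree 6 is Fm, whereas Fb comes from Ab minor. It is labeled bVI. Ab–Cb–Eb is not: scale degree 1 in Ab major carries Ab (I). In Ab minor the chord on that degree is Abm, so here it functions as i, borrowed from the parallel minor. But Db–Fb–Ab is foreign: the diatonic IV on degree 4 is Db, whereas Dbm comes from Ab minor. It is labeled iv.

bVI, i, iv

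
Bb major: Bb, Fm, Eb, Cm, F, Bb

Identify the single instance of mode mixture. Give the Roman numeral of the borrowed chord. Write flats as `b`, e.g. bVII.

Bb major has the diatonic set Bb, Cm, Dm, Eb, F, Gm, Adim. Bb, Eb, Cm and F are all diatonic. But Fm (F–Ab–C) is foreign: the diatonic V on degree 5 is F, whereas Fm comes from Bb minor. It is labeled v.

v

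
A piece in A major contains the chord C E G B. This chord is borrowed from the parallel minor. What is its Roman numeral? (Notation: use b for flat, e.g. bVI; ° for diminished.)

bIIImaj7

The root C is the lowered 3rd scale degree — diatonically A major has C# there. The diatonic chord on degree 3 would be C#m (iii), but C–E–G–B is the major-seventh chord from A minor. As a borrowed chord it is labeled bIIImaj7.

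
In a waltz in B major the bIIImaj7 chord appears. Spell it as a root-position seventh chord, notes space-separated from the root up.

D F# A C#

The root of bIIImaj7 is the lowered 3rd degree: D# becomes D. Stacking thirds in B minor on D gives D–F#–A–C#.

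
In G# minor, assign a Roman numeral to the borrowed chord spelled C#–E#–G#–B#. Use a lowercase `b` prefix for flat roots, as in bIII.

The root C# is the diatonic 4th degree of G# minor; the borrowing shows in the chord quality. Diatonically G# minor has C#m (iv) on that degree; C#–E#–G#–B# is instead the major-seventh chord native to G# major, so it takes the label IVmaj7.

IVmaj7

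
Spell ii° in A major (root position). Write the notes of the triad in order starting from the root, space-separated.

B D F

The root, B, is scale degree 2 — the same note in A major and A minor; only the chord quality changes. In A minor the chord on B is B–D–F.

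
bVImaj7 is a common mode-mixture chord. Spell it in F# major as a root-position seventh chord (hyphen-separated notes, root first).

D-F#-A-C#

Scale degree 6 in F# major is D#. bVImaj7 uses the lowered form, D, taken from F# minor. In F# minor the chord on D is D–F#–A–C#.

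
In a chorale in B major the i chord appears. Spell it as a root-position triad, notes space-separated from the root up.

i is built on scale degree 1, which is B in both B major and its parallel. Stacking thirds in B minor on B gives B–D–F#.

B D F#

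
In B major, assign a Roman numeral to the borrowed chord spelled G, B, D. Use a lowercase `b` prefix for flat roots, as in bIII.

G is the lowered form of scale degree 6 in B major (the diatonic degree 6 is G#). Diatonically B major has G#m (vi) on that degree; G–B–D is instead the major chord native to B minor, so it takes the label bVI.

bVI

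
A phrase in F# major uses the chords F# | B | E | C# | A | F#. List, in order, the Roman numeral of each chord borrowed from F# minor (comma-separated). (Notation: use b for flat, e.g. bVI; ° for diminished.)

bVII, bIII

F# major has the diatonic set F#, G#m, A#m, B, C#, D#m, E#dim. F#, B and C# all belong to that set. E (E–G#–B) is not: scale degree 7 in F# major carries E#dim (vii°). In F# minor the chord on that degree is E, so here it functions as bVII, borrowed from the parallel minor. But A (A–C#–E) is foreign: the diatonic iii on degree 3 is A#m, whereas A comes from F# minor. It is labeled bIII.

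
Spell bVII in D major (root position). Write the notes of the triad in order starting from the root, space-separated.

The root of bVII is the lowered 7th degree: C# becomes C. In D minor the chord on C is C–E–G.

C E G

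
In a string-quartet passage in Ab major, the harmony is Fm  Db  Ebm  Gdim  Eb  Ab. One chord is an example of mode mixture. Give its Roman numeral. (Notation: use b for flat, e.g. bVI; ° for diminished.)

The diatonic triads in Ab major are Ab, Bbm, Cm, Db, Eb, Fm, Gdim. Fm, Db, Gdim, Eb and Ab are all diatonic. Ebm (Eb–Gb–Bb) doesn't fit — on degree 5 Ab major would have Eb (V). Ebm is the degree-5 chord of Ab minor, so it is the borrowed v.

v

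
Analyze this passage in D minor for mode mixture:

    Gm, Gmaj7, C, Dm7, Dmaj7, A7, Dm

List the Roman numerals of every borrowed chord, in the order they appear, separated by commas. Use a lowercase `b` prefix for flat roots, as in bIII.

D minor has the diatonic set Dm, Edim, F, Gm, A, Bb, C (with V from harmonic minor). Gm, C, Dm7, A7 and Dm all belong to that set. Gmaj7 (G–B–D–F#) is not: scale degree 4 in D minor carries Gm (iv). In D major the chord on that degree is Gmaj7, so here it functions as IVmaj7, borrowed from the parallel major. Dmaj7 (D–F#–A–C#) doesn't fit — on degree 1 D minor would have Dm (i). Dmaj7 is the degree-1 chord of D major, so it is the borrowed Imaj7.

IVmaj7, Imaj7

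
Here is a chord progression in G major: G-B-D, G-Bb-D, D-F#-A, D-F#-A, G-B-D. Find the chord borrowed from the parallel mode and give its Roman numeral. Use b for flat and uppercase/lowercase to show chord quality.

The diatonic triads in G major are G, Am, Bm, C, D, Em, F#dim. G–B–D = G and D–F#–A = D both belong to that set. G–Bb–D is not: scale degree 1 in G major carries G (I). In G minor the chord on that degree is Gm, so here it functions as i, borrowed from the parallel minor.

i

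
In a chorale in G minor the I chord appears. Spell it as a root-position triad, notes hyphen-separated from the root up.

I is built on scale degree 1, which is G in both G minor and its parallel. Building the major chord from the parallel major on G: G–B–D.

G-B-D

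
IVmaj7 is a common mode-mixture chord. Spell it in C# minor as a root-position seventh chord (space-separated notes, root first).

IVmaj7 is built on scale degree 4, which is F# in both C# minor and its parallel. Building the major-seventh chord from the parallel major on F#: F#–A#–C#–E#.

F# A# C# E#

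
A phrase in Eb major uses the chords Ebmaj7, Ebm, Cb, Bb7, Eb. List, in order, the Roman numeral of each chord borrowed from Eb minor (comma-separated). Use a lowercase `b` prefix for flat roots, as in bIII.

i, bVI

In Eb major the diatonic chords are Eb, Fm, Gm, Ab, Bb, Cm, Ddim. Ebmaj7, Bb7 and Eb are all diatonic. Ebm (Eb–Gb–Bb) is not: scale degree 1 in Eb major carries Eb (I). In Eb minor the chord on that degree is Ebm, so here it functions as i, borrowed from the parallel minor. Cb (Cb–Eb–Gb) is not: scale degree 6 in Eb major carries Cm (vi). In Eb minor the chord on that degree is Cb, so here it functions as bVI, borrowed from the parallel minor.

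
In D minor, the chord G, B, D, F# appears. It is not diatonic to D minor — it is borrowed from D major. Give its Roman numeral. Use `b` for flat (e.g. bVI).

The root G is the diatonic 4th degree of D minor; the borrowing shows in the chord quality. Diatonically D minor has Gm (iv) on that degree; G–B–D–F# is instead the major-seventh chord native to D major, so it takes the label IVmaj7.

IVmaj7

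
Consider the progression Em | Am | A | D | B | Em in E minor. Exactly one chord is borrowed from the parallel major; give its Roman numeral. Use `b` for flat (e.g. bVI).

E minor has the diatonic set Em, F#dim, G, Am, B, C, D (with V from harmonic minor). Em, Am, D and B all belong to that set. A (A–C#–E) is not: scale degree 4 in E minor carries Am (iv). In E major the chord on that degree is A, so here it functions as IV, borrowed from the parallel major.

IV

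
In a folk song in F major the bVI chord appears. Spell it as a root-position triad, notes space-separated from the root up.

Scale degree 6 in F major is D. bVI uses the lowered form, Db, taken from F minor. Stacking thirds in F minor on Db gives Db–F–Ab.

Db F Ab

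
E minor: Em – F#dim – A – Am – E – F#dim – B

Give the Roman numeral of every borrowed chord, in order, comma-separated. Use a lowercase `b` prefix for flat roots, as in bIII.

The diatonic triads in E minor (with V from harmonic minor) are Em, F#dim, G, Am, B, C, D. Of the given chords, Em, F#dim, Am and B are diatonic. A (A–C#–E) is not: scale degree 4 in E minor carries Am (iv). In E major the chord on that degree is A, so here it functions as IV, borrowed from the parallel major. E (E–G#–B) doesn't fit — on degree 1 E minor would have Em (i). E is the degree-1 chord of E major, so it is the borrowed I.

IV, I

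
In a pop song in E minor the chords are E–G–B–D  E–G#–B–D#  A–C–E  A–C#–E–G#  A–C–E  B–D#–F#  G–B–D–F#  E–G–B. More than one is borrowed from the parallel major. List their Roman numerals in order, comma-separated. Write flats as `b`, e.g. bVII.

E minor has the diatonic set Em, F#dim, G, Am, B, C, D (with V from harmonic minor). Of the given chords, E–G–B–D = Em7, A–C–E = Am, B–D#–F# = B, G–B–D–F# = Gmaj7 and E–G–B = Em are diatonic. E–G#–B–D# doesn't fit — on degree 1 E minor would have Em (i). Emaj7 is the degree-1 chord of E major, so it is the borrowed Imaj7. But A–C#–E–G# is foreign: the diatonic iv on degree 4 is Am, whereas Amaj7 comes from E major. It is labeled IVmaj7.

Imaj7, IVmaj7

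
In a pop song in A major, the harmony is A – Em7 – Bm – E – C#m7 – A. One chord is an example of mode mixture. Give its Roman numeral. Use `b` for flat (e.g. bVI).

A major has the diatonic set A, Bm, C#m, D, E, F#m, G#dim. A, Bm, E and C#m7 are all diatonic. Em7 (E–G–B–D) is not: scale degree 5 in A major carries E (V). In A minor the chord on that degree is Em7, so here it functions as v7, borrowed from the parallel minor.

v7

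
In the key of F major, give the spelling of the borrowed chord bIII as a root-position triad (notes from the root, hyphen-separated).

Scale degree 3 in F major is A. bIII uses the lowered form, Ab, taken from F minor. Building the major chord from the parallel minor on Ab: Ab–C–Eb.

Ab-C-Eb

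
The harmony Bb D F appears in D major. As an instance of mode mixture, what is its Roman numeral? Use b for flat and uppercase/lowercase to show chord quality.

In D major scale degree 6 is B; Bb is its lowered form, from D minor. Bb–D–F is a major chord — the form found in D minor, not the diatonic vi (Bm). Borrowed into D major it is written bVI.

bVI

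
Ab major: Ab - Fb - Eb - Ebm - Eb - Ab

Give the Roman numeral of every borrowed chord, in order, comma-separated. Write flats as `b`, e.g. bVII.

bVI, v

The diatonic triads in Ab major are Ab, Bbm, Cm, Db, Eb, Fm, Gdim. Ab and Eb both belong to that set. But Fb (Fb–Ab–Cb) is foreign: the diatonic vi on degree 6 is Fm, whereas Fb comes from Ab minor. It is labeled bVI. Ebm (Eb–Gb–Bb) is not: scale degree 5 in Ab major carries Eb (V). In Ab minor the chord on that degree is Ebm, so here it functions as v, borrowed from the parallel minor.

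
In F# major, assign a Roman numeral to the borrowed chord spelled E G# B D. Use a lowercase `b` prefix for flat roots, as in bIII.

The root E is the lowered 7th scale degree — diatonically F# major has E# there. Diatonically F# major has E#dim (vii°) on that degree; E–G#–B–D is instead the dominant-seventh chord native to F# minor, so it takes the label bVII7.

bVII7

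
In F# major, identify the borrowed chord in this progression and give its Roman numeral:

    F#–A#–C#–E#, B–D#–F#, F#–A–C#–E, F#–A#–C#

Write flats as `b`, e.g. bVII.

i7

In F# major the diatonic chords are F#, G#m, A#m, B, C#, D#m, E#dim. Of the given chords, F#–A#–C#–E# = F#maj7, B–D#–F# = B and F#–A#–C# = F# are diatonic. F#–A–C#–E doesn't fit — on degree 1 F# major would have F# (I). F#m7 is the degree-1 chord of F# minor, so it is the borrowed i7.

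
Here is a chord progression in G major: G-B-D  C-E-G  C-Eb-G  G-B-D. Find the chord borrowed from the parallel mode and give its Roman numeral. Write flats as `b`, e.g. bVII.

iv

G major has the diatonic set G, Am, Bm, C, D, Em, F#dim. G–B–D = G and C–E–G = C are both diatonic. C–Eb–G doesn't fit — on degree 4 G major would have C (IV). Cm is the degree-4 chord of G minor, so it is the borrowed iv.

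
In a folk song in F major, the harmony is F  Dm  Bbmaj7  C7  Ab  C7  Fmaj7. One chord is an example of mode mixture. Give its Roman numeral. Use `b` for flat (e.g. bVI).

bIII

The diatonic triads in F major are F, Gm, Am, Bb, C, Dm, Edim. F, Dm, Bbmaj7, C7 and Fmaj7 are all diatonic. But Ab (Ab–C–Eb) is foreign: the diatonic iii on degree 3 is Am, whereas Ab comes from F minor. It is labeled bIII.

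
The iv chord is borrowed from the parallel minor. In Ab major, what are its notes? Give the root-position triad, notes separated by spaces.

Db Fb Ab

iv is built on scale degree 4, which is Db in both Ab major and its parallel. Building the minor chord from the parallel minor on Db: Db–Fb–Ab.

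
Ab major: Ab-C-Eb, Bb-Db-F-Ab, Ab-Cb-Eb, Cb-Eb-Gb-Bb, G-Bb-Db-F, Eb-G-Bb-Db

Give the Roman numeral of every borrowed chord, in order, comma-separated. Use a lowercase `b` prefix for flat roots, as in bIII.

In Ab major the diatonic chords are Ab, Bbm, Cm, Db, Eb, Fm, Gdim. Ab–C–Eb = Ab, Bb–Db–F–Ab = Bbm7, G–Bb–Db–F = Gm7b5 and Eb–G–Bb–Db = Eb7 all belong to that set. Ab–Cb–Eb is not: scale degree 1 in Ab major carries Ab (I). In Ab minor the chord on that degree is Abm, so here it functions as i, borrowed from the parallel minor. Cb–Eb–Gb–Bb doesn't fit — on degree 3 Ab major would have Cm (iii). Cbmaj7 is the degree-3 chord of Ab minor, so it is the borrowed bIIImaj7.

i, bIIImaj7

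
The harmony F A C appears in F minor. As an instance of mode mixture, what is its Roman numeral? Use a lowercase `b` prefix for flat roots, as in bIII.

The root F is the diatonic 1st degree of F minor; the borrowing shows in the chord quality. The diatonic chord on degree 1 would be Fm (i), but F–A–C is the major chord from F major. As a borrowed chord it is labeled I.

I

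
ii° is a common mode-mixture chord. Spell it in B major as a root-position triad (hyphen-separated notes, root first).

C#-E-G

ii° is built on scale degree 2, which is C# in both B major and its parallel. Building the diminished chord from the parallel minor on C#: C#–E–G.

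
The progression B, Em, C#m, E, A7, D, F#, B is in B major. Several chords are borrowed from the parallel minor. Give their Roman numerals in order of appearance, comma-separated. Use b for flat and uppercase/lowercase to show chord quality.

In B major the diatonic chords are B, C#m, D#m, E, F#, G#m, A#dim. B, C#m, E and F# all belong to that set. Em (E–G–B) doesn't fit — on degree 4 B major would have E (IV). Em is the degree-4 chord of B minor, so it is the borrowed iv. But A7 (A–C#–E–G) is foreign: the diatonic vii° on degree 7 is A#dim, whereas A7 comes from B minor. It is labeled bVII7. But D (D–F#–A) is foreign: the diatonic iii on degree 3 is D#m, whereas D comes from B minor. It is labeled bIII.

iv, bVII7, bIII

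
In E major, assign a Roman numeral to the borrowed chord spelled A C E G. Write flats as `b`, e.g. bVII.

iv7

A is scale degree 4 in E major. Diatonically E major has A (IV) on that degree; A–C–E–G is instead the minor-seventh chord native to E minor, so it takes the label iv7.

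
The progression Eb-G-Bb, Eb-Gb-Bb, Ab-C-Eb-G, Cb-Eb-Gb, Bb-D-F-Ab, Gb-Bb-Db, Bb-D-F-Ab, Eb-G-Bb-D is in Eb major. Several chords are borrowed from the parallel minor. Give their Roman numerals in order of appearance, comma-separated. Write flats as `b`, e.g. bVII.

The diatonic triads in Eb major are Eb, Fm, Gm, Ab, Bb, Cm, Ddim. Of the given chords, Eb–G–Bb = Eb, Ab–C–Eb–G = Abmaj7, Bb–D–F–Ab = Bb7 and Eb–G–Bb–D = Ebmaj7 are diatonic. Eb–Gb–Bb is not: scale degree 1 in Eb major carries Eb (I). In Eb minor the chord on that degree is Ebm, so here it functions as i, borrowed from the parallel minor. Cb–Eb–Gb is not: scale degree 6 in Eb major carries Cm (vi). In Eb minor the chord on that degree is Cb, so here it functions as bVI, borrowed from the parallel minor. But Gb–Bb–Db is foreign: the diatonic iii on degree 3 is Gm, whereas Gb comes from Eb minor. It is labeled bIII.

i, bVI, bIII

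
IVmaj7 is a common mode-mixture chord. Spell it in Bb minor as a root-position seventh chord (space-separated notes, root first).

Eb G Bb D

The root, Eb, is scale degree 4 — the same note in Bb minor and Bb major; only the chord quality changes. In Bb major the chord on Eb is Eb–G–Bb–D.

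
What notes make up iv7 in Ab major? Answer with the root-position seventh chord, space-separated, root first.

iv7 is built on scale degree 4, which is Db in both Ab major and its parallel. Stacking thirds in Ab minor on Db gives Db–Fb–Ab–Cb.

Db Fb Ab Cb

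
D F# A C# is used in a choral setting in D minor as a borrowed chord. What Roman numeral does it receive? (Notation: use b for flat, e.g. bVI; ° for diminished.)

Imaj7

The root D is the diatonic 1st degree of D minor; the borrowing shows in the chord quality. D–F#–A–C# is a major-seventh chord — the form found in D major, not the diatonic i (Dm). Borrowed into D minor it is written Imaj7.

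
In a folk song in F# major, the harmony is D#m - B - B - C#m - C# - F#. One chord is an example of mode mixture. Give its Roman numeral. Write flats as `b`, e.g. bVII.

F# major has the diatonic set F#, G#m, A#m, B, C#, D#m, E#dim. Of the given chords, D#m, B, C# and F# are diatonic. But C#m (C#–E–G#) is foreign: the diatonic V on degree 5 is C#, whereas C#m comes from F# minor. It is labeled v.

v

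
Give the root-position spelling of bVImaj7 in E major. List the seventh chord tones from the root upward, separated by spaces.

Scale degree 6 in E major is C#. bVImaj7 uses the lowered form, C, taken from E minor. Stacking thirds in E minor on C gives C–E–G–B.

C E G B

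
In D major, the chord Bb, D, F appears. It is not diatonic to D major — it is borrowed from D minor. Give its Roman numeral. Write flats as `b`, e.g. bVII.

The root Bb is the lowered 6th scale degree — diatonically D major has B there. Diatonically D major has Bm (vi) on that degree; Bb–D–F is instead the major chord native to D minor, so it takes the label bVI.

bVI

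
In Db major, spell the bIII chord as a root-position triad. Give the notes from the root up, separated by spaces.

bIII is built on the lowered scale degree 3. In Db major degree 3 is F; lowered it becomes Fb. In Db minor the chord on Fb is Fb–Ab–Cb.

Fb Ab Cb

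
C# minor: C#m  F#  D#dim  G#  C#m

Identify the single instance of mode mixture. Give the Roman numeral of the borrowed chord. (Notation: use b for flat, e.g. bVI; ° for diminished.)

IV

In C# minor (with V from harmonic minor) the diatonic chords are C#m, D#dim, E, F#m, G#, A, B. C#m, D#dim and G# all belong to that set. But F# (F#–A#–C#) is foreign: the diatonic iv on degree 4 is F#m, whereas F# comes from C# major. It is labeled IV.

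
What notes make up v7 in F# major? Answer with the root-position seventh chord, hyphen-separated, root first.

v7 is built on scale degree 5, which is C# in both F# major and its parallel. Building the minor-seventh chord from the parallel minor on C#: C#–E–G#–B.

C#-E-G#-B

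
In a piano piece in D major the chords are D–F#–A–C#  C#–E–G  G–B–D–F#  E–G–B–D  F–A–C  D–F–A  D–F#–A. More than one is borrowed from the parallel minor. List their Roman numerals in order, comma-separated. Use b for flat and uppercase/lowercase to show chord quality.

The diatonic triads in D major are D, Em, F#m, G, A, Bm, C#dim. Of the given chords, D–F#–A–C# = Dmaj7, C#–E–G = C#dim, G–B–D–F# = Gmaj7, E–G–B–D = Em7 and D–F#–A = D are diatonic. But F–A–C is foreign: the diatonic iii on degree 3 is F#m, whereas F comes from D minor. It is labeled bIII. But D–F–A is foreign: the diatonic I on degree 1 is D, whereas Dm comes from D minor. It is labeled i.

bIII, i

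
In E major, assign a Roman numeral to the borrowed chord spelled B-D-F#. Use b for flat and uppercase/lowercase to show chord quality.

v

The root B is the diatonic 5th degree of E major; the borrowing shows in the chord quality. Diatonically E major has B (V) on that degree; B–D–F# is instead the minor chord native to E minor, so it takes the label v.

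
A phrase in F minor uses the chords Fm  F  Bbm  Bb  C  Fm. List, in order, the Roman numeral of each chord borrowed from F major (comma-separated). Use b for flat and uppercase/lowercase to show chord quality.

I, IV

The diatonic triads in F minor (with V from harmonic minor) are Fm, Gdim, Ab, Bbm, C, Db, Eb. Of the given chords, Fm, Bbm and C are diatonic. F (F–A–C) is not: scale degree 1 in F minor carries Fm (i). In F major the chord on that degree is F, so here it functions as I, borrowed from the parallel major. Bb (Bb–D–F) doesn't fit — on degree 4 F minor would have Bbm (iv). Bb is the degree-4 chord of F major, so it is the borrowed IV.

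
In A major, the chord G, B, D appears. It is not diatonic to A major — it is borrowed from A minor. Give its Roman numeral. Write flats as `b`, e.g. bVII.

In A major scale degree 7 is G#; G is its lowered form, from A minor. G–B–D is a major chord — the form found in A minor, not the diatonic vii° (G#dim). Borrowed into A major it is written bVII.

bVII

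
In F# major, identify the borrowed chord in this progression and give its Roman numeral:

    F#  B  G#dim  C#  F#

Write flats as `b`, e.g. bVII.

ii°

In F# major the diatonic chords are F#, G#m, A#m, B, C#, D#m, E#dim. Of the given chords, F#, B and C# are diatonic. But G#dim (G#–B–D) is foreign: the diatonic ii on degree 2 is G#m, whereas G#dim comes from F# minor. It is labeled ii°.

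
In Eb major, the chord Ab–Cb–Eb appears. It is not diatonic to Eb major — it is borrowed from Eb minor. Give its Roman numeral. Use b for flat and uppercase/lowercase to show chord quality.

iv

Ab is scale degree 4 in Eb major. Diatonically Eb major has Ab (IV) on that degree; Ab–Cb–Eb is instead the minor chord native to Eb minor, so it takes the label iv.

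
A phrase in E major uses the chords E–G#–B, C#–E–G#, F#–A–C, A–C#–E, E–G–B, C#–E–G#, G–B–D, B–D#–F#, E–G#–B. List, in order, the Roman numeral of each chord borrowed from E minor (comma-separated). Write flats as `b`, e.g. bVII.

ii°, i, bIII

E major has the diatonic set E, F#m, G#m, A, B, C#m, D#dim. Of the given chords, E–G#–B = E, C#–E–G# = C#m, A–C#–E = A and B–D#–F# = B are diatonic. F#–A–C is not: scale degree 2 in E major carries F#m (ii). In E minor the chord on that degree is F#dim, so here it functions as ii°, borrowed from the parallel minor. E–G–B is not: scale degree 1 in E major carries E (I). In E minor the chord on that degree is Em, so here it functions as i, borrowed from the parallel minor. G–B–D is not: scale degree 3 in E major carries G#m (iii). In E minor the chord on that degree is G, so here it functions as bIII, borrowed from the parallel minor.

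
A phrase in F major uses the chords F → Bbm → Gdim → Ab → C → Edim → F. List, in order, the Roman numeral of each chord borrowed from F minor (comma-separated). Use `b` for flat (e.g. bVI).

The diatonic triads in F major are F, Gm, Am, Bb, C, Dm, Edim. F, C and Edim are all diatonic. Bbm (Bb–Db–F) doesn't fit — on degree 4 F major would have Bb (IV). Bbm is the degree-4 chord of F minor, so it is the borrowed iv. Gdim (G–Bb–Db) is not: scale degree 2 in F major carries Gm (ii). In F minor the chord on that degree is Gdim, so here it functions as ii°, borrowed from the parallel minor. Ab (Ab–C–Eb) doesn't fit — on degree 3 F major would have Am (iii). Ab is the degree-3 chord of F minor, so it is the borrowed bIII.

iv, ii°, bIII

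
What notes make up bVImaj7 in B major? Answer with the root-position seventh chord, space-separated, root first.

bVImaj7 is built on the lowered scale degree 6. In B major degree 6 is G#; lowered it becomes G. In B minor the chord on G is G–B–D–F#.

G B D F#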